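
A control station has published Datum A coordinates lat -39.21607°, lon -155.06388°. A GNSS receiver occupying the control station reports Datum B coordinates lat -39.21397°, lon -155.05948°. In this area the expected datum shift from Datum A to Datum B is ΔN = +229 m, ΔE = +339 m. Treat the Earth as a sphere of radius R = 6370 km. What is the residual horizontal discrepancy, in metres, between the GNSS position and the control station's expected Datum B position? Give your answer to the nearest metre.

Observed coordinate differences: Δφ = +0.00210°, Δλ = +0.00440°.
Converting to metres (1° lat = 111177 m, cos φ = 0.774767): observed ΔN = 233.5 m, observed ΔE = 379.0 m.
Subtracting the expected shift leaves a residual of 233.5 − (229) = 4.5 m north and 379.0 − (339) = 40.0 m east.
Residual distance = √(4.5² + 40.0²) = 40.3 m.

40 m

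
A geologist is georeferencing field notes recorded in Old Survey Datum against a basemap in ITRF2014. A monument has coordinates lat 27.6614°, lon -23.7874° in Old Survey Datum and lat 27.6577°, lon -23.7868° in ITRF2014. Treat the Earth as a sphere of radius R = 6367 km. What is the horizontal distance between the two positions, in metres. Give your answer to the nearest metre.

Δφ = 27.6577° − 27.6614° = -0.0037°; Δλ = -23.7868° − -23.7874° = +0.0006°.
1° along a meridian = πR/180 = 111125 m.
ΔN = Δφ × 111125 = -411.2 m; ΔE = Δλ × 111125 × cos(27.6614°) = +0.0006 × 111125 × 0.885707 = 59.1 m.
Distance = √(ΔE² + ΔN²) = √(59.1² + (-411.2)²) = 415.4 m.

415 m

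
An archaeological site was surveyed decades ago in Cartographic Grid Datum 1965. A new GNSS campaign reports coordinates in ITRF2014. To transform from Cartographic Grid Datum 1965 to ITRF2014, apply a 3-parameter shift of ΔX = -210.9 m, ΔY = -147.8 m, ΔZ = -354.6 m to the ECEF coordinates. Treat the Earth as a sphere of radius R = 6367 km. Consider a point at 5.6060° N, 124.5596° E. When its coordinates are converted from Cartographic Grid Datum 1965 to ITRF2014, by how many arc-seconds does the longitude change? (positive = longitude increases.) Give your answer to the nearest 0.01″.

sin φ = 0.097687, cos φ = 0.995217, sin λ = 0.823537, cos λ = -0.567263.
East component: ΔE = −sin λ·ΔX + cos λ·ΔY = −(0.823537)(-210.9) + (-0.567263)(-147.8) = 257.53 m.
1° of latitude spans πR/180 = 111125 m; at latitude φ, 1° of longitude spans that × cos φ = 110593.6 m, so Δλ = 257.53 / 110593.6 × 3600 = 8.383″.

Δλ = 8.38″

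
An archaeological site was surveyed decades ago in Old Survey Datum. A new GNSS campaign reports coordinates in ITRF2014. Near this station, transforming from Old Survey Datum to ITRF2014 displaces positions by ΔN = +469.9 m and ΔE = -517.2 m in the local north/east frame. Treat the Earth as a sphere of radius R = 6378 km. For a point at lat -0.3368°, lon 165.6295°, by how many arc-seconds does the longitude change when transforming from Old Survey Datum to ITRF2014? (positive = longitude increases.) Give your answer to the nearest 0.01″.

Δλ = -16.73″

At latitude -0.3368°, cos φ = 0.999983.
One radian of longitude at latitude φ spans R cos φ, so Δλ = ΔE / (R cos φ) = -517.2 / (6378000 × 0.999983) = -8.1093e-05 rad = -16.727″.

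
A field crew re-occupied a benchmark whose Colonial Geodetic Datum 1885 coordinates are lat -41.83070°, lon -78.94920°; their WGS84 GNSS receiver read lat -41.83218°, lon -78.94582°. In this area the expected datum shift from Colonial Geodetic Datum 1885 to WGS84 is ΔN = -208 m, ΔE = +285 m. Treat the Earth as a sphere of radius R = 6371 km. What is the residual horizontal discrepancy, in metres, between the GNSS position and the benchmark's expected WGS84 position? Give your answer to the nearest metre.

44 m

Observed coordinate differences: Δφ = -0.00148°, Δλ = +0.00338°.
Converting to metres (1° lat = 111195 m, cos φ = 0.745119): observed ΔN = -164.6 m, observed ΔE = 280.0 m.
Subtracting the expected shift leaves a residual of -164.6 − (-208) = 43.4 m north and 280.0 − (285) = -5.0 m east.
Residual distance = √(43.4² + (-5.0)²) = 43.7 m.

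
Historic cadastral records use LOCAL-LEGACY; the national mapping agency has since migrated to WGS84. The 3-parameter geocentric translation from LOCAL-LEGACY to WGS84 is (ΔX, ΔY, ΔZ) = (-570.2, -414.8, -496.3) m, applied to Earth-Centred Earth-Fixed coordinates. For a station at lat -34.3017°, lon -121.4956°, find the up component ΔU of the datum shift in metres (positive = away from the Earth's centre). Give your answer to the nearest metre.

The local up (radial) axis is (cos φ cos λ, cos φ sin λ, sin φ), giving ΔU = 246.083 + 292.178 + 279.690 = 817.95 m.

ΔU = 818 m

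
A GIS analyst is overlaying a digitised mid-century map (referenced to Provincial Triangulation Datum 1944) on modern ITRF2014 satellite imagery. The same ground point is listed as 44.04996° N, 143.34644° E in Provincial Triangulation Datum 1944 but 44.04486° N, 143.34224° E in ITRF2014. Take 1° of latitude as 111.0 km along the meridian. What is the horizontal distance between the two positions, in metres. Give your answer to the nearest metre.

Δφ = 44.04486° − 44.04996° = -0.00510°; Δλ = 143.34224° − 143.34644° = -0.00420°.
ΔN = Δφ × 111000 = -566.1 m; ΔE = Δλ × 111000 × cos(44.04996°) = -0.00420 × 111000 × 0.718734 = -335.1 m.
Distance = √(ΔE² + ΔN²) = √((-335.1)² + (-566.1)²) = 657.8 m.

658 m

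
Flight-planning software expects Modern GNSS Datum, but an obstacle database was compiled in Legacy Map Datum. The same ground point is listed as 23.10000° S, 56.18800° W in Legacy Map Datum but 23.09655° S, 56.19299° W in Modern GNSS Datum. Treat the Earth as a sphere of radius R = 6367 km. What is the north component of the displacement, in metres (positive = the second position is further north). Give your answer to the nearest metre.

Δφ = -23.09655° − -23.10000° = +0.00345°; Δλ = -56.19299° − -56.18800° = -0.00499°.
1° along a meridian = πR/180 = 111125 m.
ΔN = Δφ × 111125 = 383.4 m; ΔE = Δλ × 111125 × cos(-23.10000°) = -0.00499 × 111125 × 0.919821 = -510.1 m.

ΔN = 383 m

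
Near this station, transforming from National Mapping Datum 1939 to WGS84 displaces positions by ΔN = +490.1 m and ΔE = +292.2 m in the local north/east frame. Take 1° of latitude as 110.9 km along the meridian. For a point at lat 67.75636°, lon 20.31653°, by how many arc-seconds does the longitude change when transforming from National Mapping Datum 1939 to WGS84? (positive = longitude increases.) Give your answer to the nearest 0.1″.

Δλ = 25.1″

At latitude 67.75636°, cos φ = 0.378546.
1° of longitude at this latitude = 110.9 × cos φ = 41.98 km, so Δλ = 292.2 / 41980.7 = 0.0069603° = 25.057″.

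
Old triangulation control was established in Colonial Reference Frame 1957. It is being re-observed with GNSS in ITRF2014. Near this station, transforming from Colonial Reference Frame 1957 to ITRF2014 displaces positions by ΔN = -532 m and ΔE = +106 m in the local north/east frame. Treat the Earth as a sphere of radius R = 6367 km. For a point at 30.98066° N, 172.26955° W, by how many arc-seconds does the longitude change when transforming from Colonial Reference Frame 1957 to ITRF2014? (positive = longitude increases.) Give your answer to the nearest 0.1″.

Δλ = 4.0″

At latitude 30.98066°, cos φ = 0.857341.
One radian of longitude at latitude φ spans R cos φ, so Δλ = ΔE / (R cos φ) = 106.0 / (6367000 × 0.857341) = 1.9419e-05 rad = 4.005″.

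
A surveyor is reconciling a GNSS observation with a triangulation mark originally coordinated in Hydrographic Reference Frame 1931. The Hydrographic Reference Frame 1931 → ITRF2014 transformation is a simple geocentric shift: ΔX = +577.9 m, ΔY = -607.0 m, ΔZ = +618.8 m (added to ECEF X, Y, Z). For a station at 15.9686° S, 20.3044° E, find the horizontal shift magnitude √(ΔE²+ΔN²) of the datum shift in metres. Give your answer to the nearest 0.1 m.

The local east axis at (φ, λ) is (−sin λ, cos λ, 0), so ΔE = −sin(20.3044°)·577.9 + cos(20.3044°)·(-607.0) = -769.82 m.
The local north axis is (−sin φ cos λ, −sin φ sin λ, cos φ), giving ΔN = 149.107 − 57.948 + 594.922 = 686.08 m.
Horizontal magnitude = √(ΔE² + ΔN²) = √((-769.82)² + 686.08²) = 1031.18 m.

1031.2 m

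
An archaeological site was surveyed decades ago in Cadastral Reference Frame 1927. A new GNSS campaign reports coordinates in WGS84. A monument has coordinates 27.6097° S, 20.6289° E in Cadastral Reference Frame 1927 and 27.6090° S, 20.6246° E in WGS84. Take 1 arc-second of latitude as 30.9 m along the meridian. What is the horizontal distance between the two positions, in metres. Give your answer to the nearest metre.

Δφ = -27.6090° − -27.6097° = +0.0007°; Δλ = 20.6246° − 20.6289° = -0.0043°.
1° of latitude = 3600 × 30.90 = 111240 m.
ΔN = Δφ × 111240 = 77.9 m; ΔE = Δλ × 111240 × cos(-27.6097°) = -0.0043 × 111240 × 0.886125 = -423.9 m.
Distance = √(ΔE² + ΔN²) = √((-423.9)² + 77.9²) = 431.0 m.

431 m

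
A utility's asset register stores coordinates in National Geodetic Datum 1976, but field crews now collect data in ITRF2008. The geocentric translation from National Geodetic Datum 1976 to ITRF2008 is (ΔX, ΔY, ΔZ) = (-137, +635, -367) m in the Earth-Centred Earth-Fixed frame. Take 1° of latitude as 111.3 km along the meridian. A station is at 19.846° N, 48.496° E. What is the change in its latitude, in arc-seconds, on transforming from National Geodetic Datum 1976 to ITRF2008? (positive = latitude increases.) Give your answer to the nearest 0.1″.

Δφ = -15.4″

sin φ = 0.339493, cos φ = 0.940609, sin λ = 0.748909, cos λ = 0.662672.
North component: ΔN = −sin φ cos λ·ΔX − sin φ sin λ·ΔY + cos φ·ΔZ = −(0.339493)(0.662672)(-137) − (0.339493)(0.748909)(635) + (0.940609)(-367) = -475.83 m.
1° of latitude spans 111300 m, so Δφ = -475.83 / 111300 × 3600 = -15.391″.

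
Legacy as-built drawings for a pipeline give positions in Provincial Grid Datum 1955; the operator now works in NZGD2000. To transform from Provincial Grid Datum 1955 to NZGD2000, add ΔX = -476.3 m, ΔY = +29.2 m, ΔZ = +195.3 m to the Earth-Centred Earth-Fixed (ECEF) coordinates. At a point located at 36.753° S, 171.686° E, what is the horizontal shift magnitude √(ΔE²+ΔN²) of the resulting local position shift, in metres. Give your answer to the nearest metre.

The local east axis at (φ, λ) is (−sin λ, cos λ, 0), so ΔE = −sin(171.686°)·(-476.3) + cos(171.686°)·29.2 = 39.98 m.
The local north axis is (−sin φ cos λ, −sin φ sin λ, cos φ), giving ΔN = 282.007 + 2.526 + 156.479 = 441.01 m.
Horizontal magnitude = √(ΔE² + ΔN²) = √(39.98² + 441.01²) = 442.82 m.

443 m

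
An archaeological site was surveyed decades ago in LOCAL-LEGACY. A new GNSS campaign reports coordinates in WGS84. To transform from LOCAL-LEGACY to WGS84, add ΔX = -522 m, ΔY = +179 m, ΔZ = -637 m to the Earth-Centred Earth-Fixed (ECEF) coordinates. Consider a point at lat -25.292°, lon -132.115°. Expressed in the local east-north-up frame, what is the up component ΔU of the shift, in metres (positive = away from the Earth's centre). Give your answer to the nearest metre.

At φ = -25.292°, λ = -132.115°: sin φ = -0.427232, cos φ = 0.904142, sin λ = -0.741800, cos λ = -0.670621.
ΔU = cos φ cos λ·ΔX + cos φ sin λ·ΔY + sin φ·ΔZ = (0.904142)(-0.670621)(-522) + (0.904142)(-0.741800)(179) + (-0.427232)(-637) = 468.60 m.

ΔU = 469 m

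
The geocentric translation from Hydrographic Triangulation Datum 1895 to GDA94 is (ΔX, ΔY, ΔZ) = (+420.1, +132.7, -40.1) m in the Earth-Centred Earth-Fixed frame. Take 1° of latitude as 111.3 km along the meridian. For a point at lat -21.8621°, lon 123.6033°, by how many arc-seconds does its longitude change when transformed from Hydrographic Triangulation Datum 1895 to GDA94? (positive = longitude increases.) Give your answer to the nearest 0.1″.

sin φ = -0.372374, cos φ = 0.928083, sin λ = 0.832889, cos λ = -0.553440.
East component: ΔE = −sin λ·ΔX + cos λ·ΔY = −(0.832889)(420.1) + (-0.553440)(132.7) = -423.34 m.
1° of latitude spans 111300 m; at latitude φ, 1° of longitude spans that × cos φ = 103295.6 m, so Δλ = -423.34 / 103295.6 × 3600 = -14.754″.

Δλ = -14.8″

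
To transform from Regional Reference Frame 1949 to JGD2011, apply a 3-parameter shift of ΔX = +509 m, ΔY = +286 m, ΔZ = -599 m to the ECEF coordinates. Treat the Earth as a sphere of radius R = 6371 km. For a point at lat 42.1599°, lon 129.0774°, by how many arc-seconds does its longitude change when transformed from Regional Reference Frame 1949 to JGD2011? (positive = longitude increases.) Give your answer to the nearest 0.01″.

sin φ = 0.671202, cos φ = 0.741275, sin λ = 0.776295, cos λ = -0.630370.
East component: ΔE = −sin λ·ΔX + cos λ·ΔY = −(0.776295)(509) + (-0.630370)(286) = -575.42 m.
1° of latitude spans πR/180 = 111195 m; at latitude φ, 1° of longitude spans that × cos φ = 82426.0 m, so Δλ = -575.42 / 82426.0 × 3600 = -25.132″.

Δλ = -25.13″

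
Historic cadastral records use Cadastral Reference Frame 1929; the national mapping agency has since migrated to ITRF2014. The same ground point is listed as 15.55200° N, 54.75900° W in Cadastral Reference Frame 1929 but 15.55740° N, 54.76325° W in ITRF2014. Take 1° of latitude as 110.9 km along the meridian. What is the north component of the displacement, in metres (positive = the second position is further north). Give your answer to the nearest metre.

ΔN = 599 m

Δφ = 15.55740° − 15.55200° = +0.00540°; Δλ = -54.76325° − -54.75900° = -0.00425°.
ΔN = Δφ × 110900 = 598.9 m; ΔE = Δλ × 110900 × cos(15.55200°) = -0.00425 × 110900 × 0.963388 = -454.1 m.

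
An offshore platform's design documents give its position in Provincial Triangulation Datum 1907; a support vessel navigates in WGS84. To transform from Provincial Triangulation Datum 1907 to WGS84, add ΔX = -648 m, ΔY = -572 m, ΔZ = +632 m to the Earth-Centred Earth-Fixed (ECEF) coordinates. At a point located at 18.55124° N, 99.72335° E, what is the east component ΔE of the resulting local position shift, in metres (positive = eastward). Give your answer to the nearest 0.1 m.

The local east axis at (φ, λ) is (−sin λ, cos λ, 0), so ΔE = −sin(99.72335°)·(-648) + cos(99.72335°)·(-572) = 735.30 m.

ΔE = 735.3 m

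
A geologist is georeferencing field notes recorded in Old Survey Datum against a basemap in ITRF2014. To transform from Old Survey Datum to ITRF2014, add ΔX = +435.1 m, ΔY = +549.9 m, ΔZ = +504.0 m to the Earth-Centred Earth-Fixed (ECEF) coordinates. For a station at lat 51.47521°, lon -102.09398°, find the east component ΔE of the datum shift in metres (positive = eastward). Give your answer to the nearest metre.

ΔE = 310 m

At φ = 51.47521°, λ = -102.09398°: sin φ = 0.782339, cos φ = 0.622853, sin λ = -0.977805, cos λ = -0.209516.
ΔE = −sin λ·ΔX + cos λ·ΔY = −(-0.977805)·(435.1) + (-0.209516)·(549.9) = 310.23 m.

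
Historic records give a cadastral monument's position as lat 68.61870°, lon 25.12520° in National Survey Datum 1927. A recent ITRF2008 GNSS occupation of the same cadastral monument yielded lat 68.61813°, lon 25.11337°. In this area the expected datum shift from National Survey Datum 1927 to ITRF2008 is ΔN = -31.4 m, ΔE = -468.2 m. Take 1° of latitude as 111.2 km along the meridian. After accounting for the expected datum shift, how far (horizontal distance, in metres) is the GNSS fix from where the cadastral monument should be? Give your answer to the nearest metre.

34 m

Observed coordinate differences: Δφ = -0.00057°, Δλ = -0.01183°.
Converting to metres (1° lat = 111200 m, cos φ = 0.364573): observed ΔN = -63.4 m, observed ΔE = -479.6 m.
Subtracting the expected shift leaves a residual of -63.4 − (-31.4) = -32.0 m north and -479.6 − (-468.2) = -11.4 m east.
Residual distance = √((-32.0)² + (-11.4)²) = 34.0 m.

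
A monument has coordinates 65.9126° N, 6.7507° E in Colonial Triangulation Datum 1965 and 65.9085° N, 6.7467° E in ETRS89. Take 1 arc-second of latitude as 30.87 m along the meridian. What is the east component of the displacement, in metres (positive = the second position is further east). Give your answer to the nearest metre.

Δφ = 65.9085° − 65.9126° = -0.0041°; Δλ = 6.7467° − 6.7507° = -0.0040°.
1° of latitude = 3600 × 30.87 = 111132 m.
ΔN = Δφ × 111132 = -455.6 m; ΔE = Δλ × 111132 × cos(65.9126°) = -0.0040 × 111132 × 0.408130 = -181.4 m.

ΔE = -181 m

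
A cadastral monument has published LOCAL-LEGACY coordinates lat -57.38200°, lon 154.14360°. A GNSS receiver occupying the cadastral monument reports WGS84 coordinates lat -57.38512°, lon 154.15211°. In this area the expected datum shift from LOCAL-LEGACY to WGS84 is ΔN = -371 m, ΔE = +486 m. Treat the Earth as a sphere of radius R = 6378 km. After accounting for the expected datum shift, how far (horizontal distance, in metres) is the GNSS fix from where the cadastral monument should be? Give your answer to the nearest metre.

34 m

Observed coordinate differences: Δφ = -0.00312°, Δλ = +0.00851°.
Converting to metres (1° lat = 111317 m, cos φ = 0.539035): observed ΔN = -347.3 m, observed ΔE = 510.6 m.
Subtracting the expected shift leaves a residual of -347.3 − (-371) = 23.7 m north and 510.6 − (486) = 24.6 m east.
Residual distance = √(23.7² + 24.6²) = 34.2 m.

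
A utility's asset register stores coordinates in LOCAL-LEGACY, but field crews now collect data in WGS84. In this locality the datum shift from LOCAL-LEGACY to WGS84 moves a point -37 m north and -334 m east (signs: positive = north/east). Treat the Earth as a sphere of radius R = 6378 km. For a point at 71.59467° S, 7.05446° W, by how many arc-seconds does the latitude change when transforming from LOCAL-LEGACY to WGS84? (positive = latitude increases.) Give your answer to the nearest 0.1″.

Δφ = -1.2″

On a sphere of radius R, 1 rad of latitude = R, so Δφ = ΔN / R = -37.0 / 6378000 = -5.8012e-06 rad = -1.197″.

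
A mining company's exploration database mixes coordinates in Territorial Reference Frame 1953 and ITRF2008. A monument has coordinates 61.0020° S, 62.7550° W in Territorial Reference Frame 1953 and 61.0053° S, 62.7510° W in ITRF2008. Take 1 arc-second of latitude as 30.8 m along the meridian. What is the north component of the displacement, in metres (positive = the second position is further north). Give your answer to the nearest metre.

ΔN = -366 m

Δφ = -61.0053° − -61.0020° = -0.0033°; Δλ = -62.7510° − -62.7550° = +0.0040°.
1° of latitude = 3600 × 30.80 = 110880 m.
ΔN = Δφ × 110880 = -365.9 m; ΔE = Δλ × 110880 × cos(-61.0020°) = +0.0040 × 110880 × 0.484779 = 215.0 m.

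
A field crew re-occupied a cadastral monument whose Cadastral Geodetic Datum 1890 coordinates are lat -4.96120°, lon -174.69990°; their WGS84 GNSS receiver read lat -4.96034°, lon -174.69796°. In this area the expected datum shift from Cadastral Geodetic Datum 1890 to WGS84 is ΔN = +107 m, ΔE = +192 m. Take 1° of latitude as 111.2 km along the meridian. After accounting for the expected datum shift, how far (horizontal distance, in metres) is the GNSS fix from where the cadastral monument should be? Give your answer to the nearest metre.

Observed coordinate differences: Δφ = +0.00086°, Δλ = +0.00194°.
Converting to metres (1° lat = 111200 m, cos φ = 0.996253): observed ΔN = 95.6 m, observed ΔE = 214.9 m.
Subtracting the expected shift leaves a residual of 95.6 − (107) = -11.4 m north and 214.9 − (192) = 22.9 m east.
Residual distance = √((-11.4)² + 22.9²) = 25.6 m.

26 m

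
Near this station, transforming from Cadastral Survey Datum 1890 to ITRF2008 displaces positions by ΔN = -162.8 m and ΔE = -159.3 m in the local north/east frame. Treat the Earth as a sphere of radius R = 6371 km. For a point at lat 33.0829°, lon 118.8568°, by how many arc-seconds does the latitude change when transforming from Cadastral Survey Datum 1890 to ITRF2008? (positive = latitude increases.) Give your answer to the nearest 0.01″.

On a sphere of radius R, 1 rad of latitude = R, so Δφ = ΔN / R = -162.8 / 6371000 = -2.5553e-05 rad = -5.271″.

Δφ = -5.27″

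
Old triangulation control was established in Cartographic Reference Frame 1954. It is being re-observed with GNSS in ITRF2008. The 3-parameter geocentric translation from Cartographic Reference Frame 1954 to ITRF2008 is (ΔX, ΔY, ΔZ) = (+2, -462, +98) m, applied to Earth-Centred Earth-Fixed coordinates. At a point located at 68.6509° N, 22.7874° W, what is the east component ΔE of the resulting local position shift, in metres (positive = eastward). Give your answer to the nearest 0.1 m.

ΔE = -425.2 m

The local east axis at (φ, λ) is (−sin λ, cos λ, 0), so ΔE = −sin(-22.7874°)·2 + cos(-22.7874°)·(-462) = -425.17 m.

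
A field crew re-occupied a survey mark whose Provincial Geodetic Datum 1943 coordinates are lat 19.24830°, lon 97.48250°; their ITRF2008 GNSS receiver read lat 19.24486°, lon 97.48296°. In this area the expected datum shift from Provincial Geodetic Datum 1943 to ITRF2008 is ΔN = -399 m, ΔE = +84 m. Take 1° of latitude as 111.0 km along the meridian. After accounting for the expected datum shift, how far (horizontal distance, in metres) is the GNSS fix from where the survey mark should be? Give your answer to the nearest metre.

Observed coordinate differences: Δφ = -0.00344°, Δλ = +0.00046°.
Converting to metres (1° lat = 111000 m, cos φ = 0.944099): observed ΔN = -381.8 m, observed ΔE = 48.2 m.
Subtracting the expected shift leaves a residual of -381.8 − (-399) = 17.2 m north and 48.2 − (84) = -35.8 m east.
Residual distance = √(17.2² + (-35.8)²) = 39.7 m.

40 m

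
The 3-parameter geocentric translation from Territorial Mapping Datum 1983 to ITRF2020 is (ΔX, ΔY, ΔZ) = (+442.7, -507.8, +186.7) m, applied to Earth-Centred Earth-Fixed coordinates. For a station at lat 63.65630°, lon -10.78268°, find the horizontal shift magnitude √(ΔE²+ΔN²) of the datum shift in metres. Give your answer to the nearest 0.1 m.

The local east axis at (φ, λ) is (−sin λ, cos λ, 0), so ΔE = −sin(-10.78268°)·442.7 + cos(-10.78268°)·(-507.8) = -416.01 m.
The local north axis is (−sin φ cos λ, −sin φ sin λ, cos φ), giving ΔN = -389.720 − 85.135 + 82.849 = -392.01 m.
Horizontal magnitude = √(ΔE² + ΔN²) = √((-416.01)² + (-392.01)²) = 571.61 m.

571.6 m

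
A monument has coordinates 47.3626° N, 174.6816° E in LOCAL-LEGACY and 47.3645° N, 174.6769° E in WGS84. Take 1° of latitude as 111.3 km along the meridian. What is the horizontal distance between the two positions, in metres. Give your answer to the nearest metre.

Δφ = 47.3645° − 47.3626° = +0.0019°; Δλ = 174.6769° − 174.6816° = -0.0047°.
ΔN = Δφ × 111300 = 211.5 m; ΔE = Δλ × 111300 × cos(47.3626°) = -0.0047 × 111300 × 0.677356 = -354.3 m.
Distance = √(ΔE² + ΔN²) = √((-354.3)² + 211.5²) = 412.6 m.

413 m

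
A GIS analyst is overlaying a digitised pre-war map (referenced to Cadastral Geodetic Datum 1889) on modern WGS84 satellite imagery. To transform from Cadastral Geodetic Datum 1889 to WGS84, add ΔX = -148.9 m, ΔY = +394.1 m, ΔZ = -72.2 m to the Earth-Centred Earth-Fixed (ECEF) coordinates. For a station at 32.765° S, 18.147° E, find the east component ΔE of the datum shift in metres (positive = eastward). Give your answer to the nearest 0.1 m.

At φ = -32.765°, λ = 18.147°: sin φ = -0.541195, cos φ = 0.840897, sin λ = 0.311456, cos λ = 0.950261.
ΔE = −sin λ·ΔX + cos λ·ΔY = −(0.311456)·(-148.9) + (0.950261)·(394.1) = 420.87 m.

ΔE = 420.9 m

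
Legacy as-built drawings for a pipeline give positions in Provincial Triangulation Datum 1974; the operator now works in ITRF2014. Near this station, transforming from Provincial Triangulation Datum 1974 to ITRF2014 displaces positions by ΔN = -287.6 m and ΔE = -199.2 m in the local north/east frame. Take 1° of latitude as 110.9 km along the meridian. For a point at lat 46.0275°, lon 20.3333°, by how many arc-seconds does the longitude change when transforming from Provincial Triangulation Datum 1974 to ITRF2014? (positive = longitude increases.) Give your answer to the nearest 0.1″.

At latitude 46.0275°, cos φ = 0.694313.
1° of longitude at this latitude = 110.9 × cos φ = 77.00 km, so Δλ = -199.2 / 76999.3 = -0.0025870° = -9.313″.

Δλ = -9.3″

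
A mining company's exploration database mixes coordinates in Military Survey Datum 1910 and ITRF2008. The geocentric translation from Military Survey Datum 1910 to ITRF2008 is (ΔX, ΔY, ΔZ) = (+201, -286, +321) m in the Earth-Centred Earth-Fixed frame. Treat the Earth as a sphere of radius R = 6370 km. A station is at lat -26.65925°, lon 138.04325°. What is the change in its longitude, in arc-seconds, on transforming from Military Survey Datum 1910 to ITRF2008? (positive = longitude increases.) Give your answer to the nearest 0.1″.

Δλ = 2.8″

sin φ = -0.448683, cos φ = 0.893691, sin λ = 0.668569, cos λ = -0.743650.
East component: ΔE = −sin λ·ΔX + cos λ·ΔY = −(0.668569)(201) + (-0.743650)(-286) = 78.30 m.
1° of latitude spans πR/180 = 111177 m; at latitude φ, 1° of longitude spans that × cos φ = 99358.3 m, so Δλ = 78.30 / 99358.3 × 3600 = 2.837″.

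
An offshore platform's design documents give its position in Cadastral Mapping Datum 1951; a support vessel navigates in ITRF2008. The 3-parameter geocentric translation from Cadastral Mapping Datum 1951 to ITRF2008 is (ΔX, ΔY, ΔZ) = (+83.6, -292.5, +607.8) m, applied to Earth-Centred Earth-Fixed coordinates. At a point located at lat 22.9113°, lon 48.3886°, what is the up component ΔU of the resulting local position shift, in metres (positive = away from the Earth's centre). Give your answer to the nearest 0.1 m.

At φ = 22.9113°, λ = 48.3886°: sin φ = 0.389306, cos φ = 0.921109, sin λ = 0.747666, cos λ = 0.664075.
ΔU = cos φ cos λ·ΔX + cos φ sin λ·ΔY + sin φ·ΔZ = (0.921109)(0.664075)(83.6) + (0.921109)(0.747666)(-292.5) + (0.389306)(607.8) = 86.32 m.

ΔU = 86.3 m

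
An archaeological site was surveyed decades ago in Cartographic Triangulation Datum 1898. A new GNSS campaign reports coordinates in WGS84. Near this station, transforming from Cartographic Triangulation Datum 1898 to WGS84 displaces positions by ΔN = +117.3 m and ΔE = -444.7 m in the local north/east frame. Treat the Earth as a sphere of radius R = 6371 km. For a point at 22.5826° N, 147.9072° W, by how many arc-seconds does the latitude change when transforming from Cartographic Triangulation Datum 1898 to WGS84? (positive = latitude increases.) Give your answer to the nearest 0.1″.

Δφ = 3.8″

On a sphere of radius R, 1 rad of latitude = R, so Δφ = ΔN / R = 117.3 / 6371000 = 1.8412e-05 rad = 3.798″.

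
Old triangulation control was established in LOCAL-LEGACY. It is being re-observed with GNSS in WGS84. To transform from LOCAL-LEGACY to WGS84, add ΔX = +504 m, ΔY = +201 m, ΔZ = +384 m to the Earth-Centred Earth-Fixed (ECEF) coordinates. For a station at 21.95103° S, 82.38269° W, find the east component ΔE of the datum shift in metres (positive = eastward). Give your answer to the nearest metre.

ΔE = 526 m

At φ = -21.95103°, λ = -82.38269°: sin φ = -0.373814, cos φ = 0.927504, sin λ = -0.991176, cos λ = 0.132556.
ΔE = −sin λ·ΔX + cos λ·ΔY = −(-0.991176)·(504) + (0.132556)·(201) = 526.20 m.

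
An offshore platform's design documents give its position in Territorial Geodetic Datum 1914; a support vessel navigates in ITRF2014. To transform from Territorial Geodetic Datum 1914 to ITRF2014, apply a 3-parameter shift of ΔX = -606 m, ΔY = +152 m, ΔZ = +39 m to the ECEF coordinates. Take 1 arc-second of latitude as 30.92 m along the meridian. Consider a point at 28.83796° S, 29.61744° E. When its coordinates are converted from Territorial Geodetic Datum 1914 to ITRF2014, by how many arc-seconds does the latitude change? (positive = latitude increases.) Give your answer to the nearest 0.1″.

sin φ = -0.482334, cos φ = 0.875987, sin λ = 0.494207, cos λ = 0.869345.
North component: ΔN = −sin φ cos λ·ΔX − sin φ sin λ·ΔY + cos φ·ΔZ = −(-0.482334)(0.869345)(-606) − (-0.482334)(0.494207)(152) + (0.875987)(39) = -183.71 m.
1° of latitude spans 3600 × 30.92 = 111312 m, so Δφ = -183.71 / 111312 × 3600 = -5.941″.

Δφ = -5.9″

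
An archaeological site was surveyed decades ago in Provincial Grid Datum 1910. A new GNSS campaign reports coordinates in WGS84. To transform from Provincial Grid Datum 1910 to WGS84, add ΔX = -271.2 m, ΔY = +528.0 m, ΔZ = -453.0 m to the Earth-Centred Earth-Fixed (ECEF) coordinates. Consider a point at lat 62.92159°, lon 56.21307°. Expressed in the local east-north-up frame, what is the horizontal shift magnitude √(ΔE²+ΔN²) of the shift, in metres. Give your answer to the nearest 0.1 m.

695.3 m

The local east axis at (φ, λ) is (−sin λ, cos λ, 0), so ΔE = −sin(56.21307°)·(-271.2) + cos(56.21307°)·528.0 = 519.02 m.
The local north axis is (−sin φ cos λ, −sin φ sin λ, cos φ), giving ΔN = 134.284 − 390.725 − 206.210 = -462.65 m.
Horizontal magnitude = √(ΔE² + ΔN²) = √(519.02² + (-462.65)²) = 695.29 m.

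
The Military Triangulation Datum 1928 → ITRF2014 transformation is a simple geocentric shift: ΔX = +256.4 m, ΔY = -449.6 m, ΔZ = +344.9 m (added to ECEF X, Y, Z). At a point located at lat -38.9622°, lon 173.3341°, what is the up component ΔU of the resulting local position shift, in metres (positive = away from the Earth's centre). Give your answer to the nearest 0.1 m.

At φ = -38.9622°, λ = 173.3341°: sin φ = -0.628808, cos φ = 0.777561, sin λ = 0.116080, cos λ = -0.993240.
ΔU = cos φ cos λ·ΔX + cos φ sin λ·ΔY + sin φ·ΔZ = (0.777561)(-0.993240)(256.4) + (0.777561)(0.116080)(-449.6) + (-0.628808)(344.9) = -455.48 m.

ΔU = -455.5 m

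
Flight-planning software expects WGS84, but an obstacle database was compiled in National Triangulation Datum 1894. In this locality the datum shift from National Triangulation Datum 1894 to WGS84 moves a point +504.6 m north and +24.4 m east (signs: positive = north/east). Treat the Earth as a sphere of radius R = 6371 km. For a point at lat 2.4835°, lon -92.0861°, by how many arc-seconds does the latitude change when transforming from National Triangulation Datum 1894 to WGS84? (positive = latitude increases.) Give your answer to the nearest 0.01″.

Δφ = 16.34″

On a sphere of radius R, 1 rad of latitude = R, so Δφ = ΔN / R = 504.6 / 6371000 = 7.9203e-05 rad = 16.337″.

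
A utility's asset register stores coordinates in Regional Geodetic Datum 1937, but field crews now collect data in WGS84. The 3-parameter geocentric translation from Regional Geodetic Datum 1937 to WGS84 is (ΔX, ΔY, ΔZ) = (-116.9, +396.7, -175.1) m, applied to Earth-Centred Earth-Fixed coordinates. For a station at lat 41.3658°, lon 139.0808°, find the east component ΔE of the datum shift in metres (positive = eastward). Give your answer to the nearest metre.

ΔE = -223 m

At φ = 41.3658°, λ = 139.0808°: sin φ = 0.660864, cos φ = 0.750506, sin λ = 0.654994, cos λ = -0.755634.
ΔE = −sin λ·ΔX + cos λ·ΔY = −(0.654994)·(-116.9) + (-0.755634)·(396.7) = -223.19 m.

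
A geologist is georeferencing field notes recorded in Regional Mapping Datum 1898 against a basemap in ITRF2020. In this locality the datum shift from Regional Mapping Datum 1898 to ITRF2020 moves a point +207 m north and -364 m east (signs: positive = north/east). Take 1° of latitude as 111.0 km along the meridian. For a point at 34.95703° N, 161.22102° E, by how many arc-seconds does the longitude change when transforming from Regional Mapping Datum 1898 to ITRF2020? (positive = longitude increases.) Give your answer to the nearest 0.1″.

At latitude 34.95703°, cos φ = 0.819582.
1° of longitude at this latitude = 111.0 × cos φ = 90.97 km, so Δλ = -364.0 / 90973.6 = -0.0040012° = -14.404″.

Δλ = -14.4″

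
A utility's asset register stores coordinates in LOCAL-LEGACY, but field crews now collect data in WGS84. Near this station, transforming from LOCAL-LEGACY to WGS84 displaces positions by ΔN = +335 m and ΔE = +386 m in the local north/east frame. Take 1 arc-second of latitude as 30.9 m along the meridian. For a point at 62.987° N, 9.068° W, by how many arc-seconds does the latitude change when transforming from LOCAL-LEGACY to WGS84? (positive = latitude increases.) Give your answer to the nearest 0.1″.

Δφ = 10.8″

1″ of latitude = 30.90 m, so Δφ = 335.0 / 30.90 = 10.841″.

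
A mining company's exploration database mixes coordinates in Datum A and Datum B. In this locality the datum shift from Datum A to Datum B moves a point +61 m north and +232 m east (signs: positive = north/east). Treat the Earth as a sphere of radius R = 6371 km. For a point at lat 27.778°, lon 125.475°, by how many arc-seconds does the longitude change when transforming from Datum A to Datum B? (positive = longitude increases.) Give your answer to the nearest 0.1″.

At latitude 27.778°, cos φ = 0.884760.
One radian of longitude at latitude φ spans R cos φ, so Δλ = ΔE / (R cos φ) = 232.0 / (6371000 × 0.884760) = 4.1158e-05 rad = 8.489″.

Δλ = 8.5″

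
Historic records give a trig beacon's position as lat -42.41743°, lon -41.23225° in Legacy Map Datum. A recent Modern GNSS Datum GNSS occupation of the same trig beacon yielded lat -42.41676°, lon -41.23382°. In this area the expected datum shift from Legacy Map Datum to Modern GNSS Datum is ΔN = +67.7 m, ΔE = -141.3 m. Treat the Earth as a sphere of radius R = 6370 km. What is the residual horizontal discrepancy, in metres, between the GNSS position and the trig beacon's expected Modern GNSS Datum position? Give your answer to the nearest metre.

Observed coordinate differences: Δφ = +0.00067°, Δλ = -0.00157°.
Converting to metres (1° lat = 111177 m, cos φ = 0.738250): observed ΔN = 74.5 m, observed ΔE = -128.9 m.
Subtracting the expected shift leaves a residual of 74.5 − (67.7) = 6.8 m north and -128.9 − (-141.3) = 12.4 m east.
Residual distance = √(6.8² + 12.4²) = 14.2 m.

14 m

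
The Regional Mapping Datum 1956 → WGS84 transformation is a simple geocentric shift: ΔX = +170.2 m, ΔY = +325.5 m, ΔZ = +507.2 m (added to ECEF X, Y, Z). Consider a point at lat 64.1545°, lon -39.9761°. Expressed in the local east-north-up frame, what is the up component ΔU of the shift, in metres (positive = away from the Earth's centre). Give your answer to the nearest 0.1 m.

The local up (radial) axis is (cos φ cos λ, cos φ sin λ, sin φ), giving ΔU = 56.859 − 91.166 + 456.466 = 422.16 m.

ΔU = 422.2 m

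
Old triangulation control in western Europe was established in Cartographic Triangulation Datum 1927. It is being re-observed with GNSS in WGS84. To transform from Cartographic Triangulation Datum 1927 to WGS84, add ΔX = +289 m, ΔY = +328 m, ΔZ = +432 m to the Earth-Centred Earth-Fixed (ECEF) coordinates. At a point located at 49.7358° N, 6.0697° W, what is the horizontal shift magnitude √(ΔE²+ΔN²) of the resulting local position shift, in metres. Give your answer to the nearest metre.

The local east axis at (φ, λ) is (−sin λ, cos λ, 0), so ΔE = −sin(-6.0697°)·289 + cos(-6.0697°)·328 = 356.72 m.
The local north axis is (−sin φ cos λ, −sin φ sin λ, cos φ), giving ΔN = -219.292 + 26.465 + 279.207 = 86.38 m.
Horizontal magnitude = √(ΔE² + ΔN²) = √(356.72² + 86.38²) = 367.03 m.

367 m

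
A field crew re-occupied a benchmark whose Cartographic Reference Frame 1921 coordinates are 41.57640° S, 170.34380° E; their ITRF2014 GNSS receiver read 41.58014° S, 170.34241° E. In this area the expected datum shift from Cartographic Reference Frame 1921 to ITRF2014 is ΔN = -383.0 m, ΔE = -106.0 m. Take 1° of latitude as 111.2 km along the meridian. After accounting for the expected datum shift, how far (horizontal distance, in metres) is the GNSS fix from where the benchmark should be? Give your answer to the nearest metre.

34 m

Observed coordinate differences: Δφ = -0.00374°, Δλ = -0.00139°.
Converting to metres (1° lat = 111200 m, cos φ = 0.748071): observed ΔN = -415.9 m, observed ΔE = -115.6 m.
Subtracting the expected shift leaves a residual of -415.9 − (-383.0) = -32.9 m north and -115.6 − (-106.0) = -9.6 m east.
Residual distance = √((-32.9)² + (-9.6)²) = 34.3 m.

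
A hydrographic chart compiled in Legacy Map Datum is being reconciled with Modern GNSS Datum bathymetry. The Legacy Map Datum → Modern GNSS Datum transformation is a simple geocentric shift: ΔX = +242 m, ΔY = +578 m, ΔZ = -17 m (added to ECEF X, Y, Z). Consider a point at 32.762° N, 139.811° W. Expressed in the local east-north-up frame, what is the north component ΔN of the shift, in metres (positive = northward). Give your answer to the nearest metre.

At φ = 32.762°, λ = -139.811°: sin φ = 0.541151, cos φ = 0.840926, sin λ = -0.645311, cos λ = -0.763920.
ΔN = −sin φ cos λ·ΔX − sin φ sin λ·ΔY + cos φ·ΔZ = −(0.541151)(-0.763920)(242) − (0.541151)(-0.645311)(578) + (0.840926)(-17) = 287.59 m.

ΔN = 288 m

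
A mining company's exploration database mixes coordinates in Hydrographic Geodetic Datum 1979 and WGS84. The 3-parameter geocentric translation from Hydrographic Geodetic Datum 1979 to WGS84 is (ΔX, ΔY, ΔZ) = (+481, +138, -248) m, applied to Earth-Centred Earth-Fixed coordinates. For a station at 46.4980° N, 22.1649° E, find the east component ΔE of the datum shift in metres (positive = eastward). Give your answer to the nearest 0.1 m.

ΔE = -53.7 m

The local east axis at (φ, λ) is (−sin λ, cos λ, 0), so ΔE = −sin(22.1649°)·481 + cos(22.1649°)·138 = -53.67 m.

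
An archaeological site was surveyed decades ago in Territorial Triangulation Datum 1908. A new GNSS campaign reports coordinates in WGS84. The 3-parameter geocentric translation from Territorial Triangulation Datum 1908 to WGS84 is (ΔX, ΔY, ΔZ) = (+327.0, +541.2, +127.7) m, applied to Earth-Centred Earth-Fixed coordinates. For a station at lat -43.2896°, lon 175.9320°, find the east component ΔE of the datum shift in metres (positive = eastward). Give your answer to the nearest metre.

ΔE = -563 m

At φ = -43.2896°, λ = 175.9320°: sin φ = -0.685686, cos φ = 0.727897, sin λ = 0.070940, cos λ = -0.997481.
ΔE = −sin λ·ΔX + cos λ·ΔY = −(0.070940)·(327.0) + (-0.997481)·(541.2) = -563.03 m.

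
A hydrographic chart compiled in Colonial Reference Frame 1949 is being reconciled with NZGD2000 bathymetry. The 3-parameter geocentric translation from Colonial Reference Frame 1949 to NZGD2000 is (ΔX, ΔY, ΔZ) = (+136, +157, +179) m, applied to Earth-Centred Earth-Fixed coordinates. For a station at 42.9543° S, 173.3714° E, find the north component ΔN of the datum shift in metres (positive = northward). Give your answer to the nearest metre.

ΔN = 51 m

The local north axis is (−sin φ cos λ, −sin φ sin λ, cos φ), giving ΔN = -92.053 + 12.349 + 131.010 = 51.31 m.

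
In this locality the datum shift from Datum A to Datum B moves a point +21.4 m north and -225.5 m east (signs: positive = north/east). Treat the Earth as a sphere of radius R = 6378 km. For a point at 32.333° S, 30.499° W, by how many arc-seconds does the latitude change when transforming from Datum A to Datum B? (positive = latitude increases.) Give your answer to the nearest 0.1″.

On a sphere of radius R, 1 rad of latitude = R, so Δφ = ΔN / R = 21.4 / 6378000 = 3.3553e-06 rad = 0.692″.

Δφ = 0.7″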